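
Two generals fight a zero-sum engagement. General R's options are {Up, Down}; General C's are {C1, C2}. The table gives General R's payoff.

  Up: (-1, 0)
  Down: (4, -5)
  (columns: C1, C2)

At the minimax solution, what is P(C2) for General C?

1/2

Row minima: Up → -1, Down → -5; maximin = -1.
Column maxima: C1 → 4, C2 → 0; minimax = 0.
-1 ≠ 0, so there is no saddle point; optimal play is mixed.
Let General R play Up with probability p. Expected payoff against C1: (-1)p + 4(1−p) = −5p + 4; against C2: 0p + (-5)(1−p) = 5p − 5.
Setting these equal: −5p + 4 = 5p − 5 ⇒ −10p = -9 ⇒ p = 9/10, and the value is (-5)·(9/10) + 4 = -1/2.
For General C: with q = P(C1), equating Up's and Down's payoffs gives −q = 9q − 5 ⇒ q = 1/2.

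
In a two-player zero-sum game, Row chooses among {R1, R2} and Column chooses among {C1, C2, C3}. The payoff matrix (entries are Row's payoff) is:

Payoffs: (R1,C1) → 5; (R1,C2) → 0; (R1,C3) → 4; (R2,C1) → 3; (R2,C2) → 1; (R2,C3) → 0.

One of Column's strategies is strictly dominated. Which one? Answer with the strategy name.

C1

C2 holds Row's payoff strictly below C1 in every row: 0 < 5, 1 < 3.
So C1 is strictly dominated for Column.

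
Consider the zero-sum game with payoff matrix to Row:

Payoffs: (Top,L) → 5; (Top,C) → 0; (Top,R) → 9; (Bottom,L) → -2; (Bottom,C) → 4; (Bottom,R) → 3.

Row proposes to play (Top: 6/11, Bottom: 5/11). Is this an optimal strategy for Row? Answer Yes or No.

Against L this mix gives (6/11)·5 + (5/11)·(-2) = 20/11.
Against C this mix gives (6/11)·0 + (5/11)·4 = 20/11.
Against R this mix gives (6/11)·9 + (5/11)·3 = 69/11.
All of Column's active replies (L, C) yield 20/11, and no column does worse for Row. The mix makes Column indifferent and guarantees 20/11, so it is optimal.

Yes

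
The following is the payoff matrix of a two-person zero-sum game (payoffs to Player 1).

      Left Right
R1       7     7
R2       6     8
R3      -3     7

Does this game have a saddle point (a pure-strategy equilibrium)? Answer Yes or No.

Yes

Row minima: R1 → 7, R2 → 6, R3 → -3; maximin = 7.
Column maxima: Left → 7, Right → 8; minimax = 7.
maximin = minimax = 7, so a saddle point exists.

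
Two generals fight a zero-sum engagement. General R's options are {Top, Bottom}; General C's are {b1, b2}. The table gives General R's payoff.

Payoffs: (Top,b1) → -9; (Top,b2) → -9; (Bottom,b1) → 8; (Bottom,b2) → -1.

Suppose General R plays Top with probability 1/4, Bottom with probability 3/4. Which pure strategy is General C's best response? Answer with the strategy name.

If General C plays b1, General R's expected payoff is (1/4)·(-9) + (3/4)·8 = 15/4.
If General C plays b2, General R's expected payoff is (1/4)·(-9) + (3/4)·(-1) = -3.
General C minimizes General R's payoff; the smallest is -3, so the best response is b2.

b2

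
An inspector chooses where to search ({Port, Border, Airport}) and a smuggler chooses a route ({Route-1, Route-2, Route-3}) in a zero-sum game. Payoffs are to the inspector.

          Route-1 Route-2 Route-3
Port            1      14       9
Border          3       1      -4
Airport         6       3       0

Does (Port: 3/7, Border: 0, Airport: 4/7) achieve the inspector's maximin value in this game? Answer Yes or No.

Yes

Against Route-1 this mix gives (3/7)·1 + (4/7)·6 = 27/7.
Against Route-2 this mix gives (3/7)·14 + (4/7)·3 = 54/7.
Against Route-3 this mix gives (3/7)·9 + (4/7)·0 = 27/7.
All of the smuggler's active replies (Route-1, Route-3) yield 27/7, and no column does worse for the inspector. The mix makes the smuggler indifferent and guarantees 27/7, so it is optimal.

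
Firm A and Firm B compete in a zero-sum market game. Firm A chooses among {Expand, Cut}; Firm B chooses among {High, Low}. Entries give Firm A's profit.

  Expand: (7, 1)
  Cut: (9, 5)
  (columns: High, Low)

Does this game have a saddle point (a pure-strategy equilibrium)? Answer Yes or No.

Row minima: Expand → 1, Cut → 5; maximin = 5.
Column maxima: High → 9, Low → 5; minimax = 5.
maximin = minimax = 5, so a saddle point exists.

Yes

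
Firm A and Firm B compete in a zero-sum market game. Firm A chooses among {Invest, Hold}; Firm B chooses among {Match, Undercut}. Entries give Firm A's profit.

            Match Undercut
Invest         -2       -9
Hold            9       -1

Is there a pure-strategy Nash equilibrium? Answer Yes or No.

Yes

Row minima: Invest → -9, Hold → -1; maximin = -1.
Column maxima: Match → 9, Undercut → -1; minimax = -1.
maximin = minimax = -1, so a saddle point exists.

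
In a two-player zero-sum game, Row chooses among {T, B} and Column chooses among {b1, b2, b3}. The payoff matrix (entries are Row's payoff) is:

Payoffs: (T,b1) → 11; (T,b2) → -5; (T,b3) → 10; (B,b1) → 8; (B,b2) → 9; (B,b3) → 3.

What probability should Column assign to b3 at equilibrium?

Row minima: T → -5, B → 3; maximin = 3.
Column maxima: b1 → 11, b2 → 9, b3 → 10; minimax = 9.
3 ≠ 9, so there is no saddle point; optimal play is mixed.
b1 is strictly dominated by b3 (it gives Row strictly more in every row), so Column never plays it.
On the remaining 2×2 (T, B vs b2, b3):
Let Row play T with probability p. Expected payoff against b2: (-5)p + 9(1−p) = −14p + 9; against b3: 10p + 3(1−p) = 7p + 3.
Setting these equal: −14p + 9 = 7p + 3 ⇒ −21p = -6 ⇒ p = 2/7, and the value is (-14)·(2/7) + 9 = 5.
For Column: with q = P(b2), equating T's and B's payoffs gives −15q + 10 = 6q + 3 ⇒ q = 1/3.

2/3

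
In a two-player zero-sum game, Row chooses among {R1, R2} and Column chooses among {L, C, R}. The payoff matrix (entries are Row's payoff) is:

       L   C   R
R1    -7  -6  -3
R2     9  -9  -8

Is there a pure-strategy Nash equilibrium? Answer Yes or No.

Row minima: R1 → -7, R2 → -9; maximin = -7.
Column maxima: L → 9, C → -6, R → -3; minimax = -6.
-7 ≠ -6, so no pure-strategy equilibrium exists.

No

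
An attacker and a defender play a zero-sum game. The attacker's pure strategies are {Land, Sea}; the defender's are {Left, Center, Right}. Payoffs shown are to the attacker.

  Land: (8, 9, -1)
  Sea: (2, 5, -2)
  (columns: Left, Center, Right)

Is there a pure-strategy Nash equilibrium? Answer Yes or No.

Yes

Row minima: Land → -1, Sea → -2; maximin = -1.
Column maxima: Left → 8, Center → 9, Right → -1; minimax = -1.
maximin = minimax = -1, so a saddle point exists.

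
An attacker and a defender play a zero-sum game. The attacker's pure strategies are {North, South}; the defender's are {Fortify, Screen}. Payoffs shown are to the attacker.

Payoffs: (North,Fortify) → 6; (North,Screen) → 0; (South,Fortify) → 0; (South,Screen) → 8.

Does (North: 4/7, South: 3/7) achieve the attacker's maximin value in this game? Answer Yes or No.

Yes

Against Fortify this mix gives (4/7)·6 + (3/7)·0 = 24/7.
Against Screen this mix gives (4/7)·0 + (3/7)·8 = 24/7.
All of the defender's active replies (Fortify, Screen) yield 24/7, and no column does worse for the attacker. The mix makes the defender indifferent and guarantees 24/7, so it is optimal.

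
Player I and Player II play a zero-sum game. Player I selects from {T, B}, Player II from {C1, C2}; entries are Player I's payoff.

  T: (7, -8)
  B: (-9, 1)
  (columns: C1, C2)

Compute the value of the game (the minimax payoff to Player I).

-13/5

Row minima: T → -8, B → -9; maximin = -8.
Column maxima: C1 → 7, C2 → 1; minimax = 1.
-8 ≠ 1, so there is no saddle point; optimal play is mixed.
Let Player I play T with probability p. Expected payoff against C1: 7p + (-9)(1−p) = 16p − 9; against C2: (-8)p + 1(1−p) = −9p + 1.
Setting these equal: 16p − 9 = −9p + 1 ⇒ 25p = 10 ⇒ p = 2/5, and the value is (16)·(2/5) − 9 = -13/5.
For Player II: with q = P(C1), equating T's and B's payoffs gives 15q − 8 = −10q + 1 ⇒ q = 9/25.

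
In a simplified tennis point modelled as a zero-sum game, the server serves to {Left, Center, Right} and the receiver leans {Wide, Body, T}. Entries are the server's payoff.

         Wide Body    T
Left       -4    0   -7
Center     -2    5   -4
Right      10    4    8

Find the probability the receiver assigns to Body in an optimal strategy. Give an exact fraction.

Row minima: Left → -7, Center → -4, Right → 4; maximin = 4.
Column maxima: Wide → 10, Body → 5, T → 8; minimax = 5.
4 ≠ 5, so there is no saddle point; optimal play is mixed.
Left is strictly dominated by Center, so the server never plays it.
Wide is strictly dominated by T (it gives the server strictly more in every row), so the receiver never plays it.
On the remaining 2×2 (Center, Right vs Body, T):
Let the server play Center with probability p. Expected payoff against Body: 5p + 4(1−p) = p + 4; against T: (-4)p + 8(1−p) = −12p + 8.
Setting these equal: p + 4 = −12p + 8 ⇒ 13p = 4 ⇒ p = 4/13, and the value is (1)·(4/13) + 4 = 56/13.
For the receiver: with q = P(Body), equating Center's and Right's payoffs gives 9q − 4 = −4q + 8 ⇒ q = 12/13.

12/13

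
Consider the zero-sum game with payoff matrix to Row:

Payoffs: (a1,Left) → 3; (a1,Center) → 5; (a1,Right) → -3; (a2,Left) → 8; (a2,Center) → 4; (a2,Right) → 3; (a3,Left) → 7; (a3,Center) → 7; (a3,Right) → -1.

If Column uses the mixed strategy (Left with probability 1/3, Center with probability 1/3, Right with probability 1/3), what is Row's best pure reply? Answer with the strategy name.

Expected payoff of a1: (1/3)·3 + (1/3)·5 + (1/3)·(-3) = 5/3.
Expected payoff of a2: (1/3)·8 + (1/3)·4 + (1/3)·3 = 5.
Expected payoff of a3: (1/3)·7 + (1/3)·7 + (1/3)·(-1) = 13/3.
The largest is 5, so Row's best response is a2.

a2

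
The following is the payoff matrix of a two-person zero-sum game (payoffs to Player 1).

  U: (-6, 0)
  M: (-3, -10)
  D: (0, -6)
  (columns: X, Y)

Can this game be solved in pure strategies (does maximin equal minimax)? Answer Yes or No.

No

Row minima: U → -6, M → -10, D → -6; maximin = -6.
Column maxima: X → 0, Y → 0; minimax = 0.
-6 ≠ 0, so no pure-strategy equilibrium exists.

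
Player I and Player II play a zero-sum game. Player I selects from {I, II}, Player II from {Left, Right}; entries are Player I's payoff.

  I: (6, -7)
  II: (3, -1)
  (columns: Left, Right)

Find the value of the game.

Row minima: I → -7, II → -1; maximin = -1.
Column maxima: Left → 6, Right → -1; minimax = -1.
Since maximin = minimax = -1, there is a saddle point and the value is -1.

-1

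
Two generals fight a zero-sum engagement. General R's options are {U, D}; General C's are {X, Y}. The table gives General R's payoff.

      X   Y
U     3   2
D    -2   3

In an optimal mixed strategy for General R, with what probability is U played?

Row minima: U → 2, D → -2; maximin = 2.
Column maxima: X → 3, Y → 3; minimax = 3.
2 ≠ 3, so there is no saddle point; optimal play is mixed.
Let General R play U with probability p. Expected payoff against X: 3p + (-2)(1−p) = 5p − 2; against Y: 2p + 3(1−p) = −p + 3.
Setting these equal: 5p − 2 = −p + 3 ⇒ 6p = 5 ⇒ p = 5/6, and the value is (5)·(5/6) − 2 = 13/6.
For General C: with q = P(X), equating U's and D's payoffs gives q + 2 = −5q + 3 ⇒ q = 1/6.

5/6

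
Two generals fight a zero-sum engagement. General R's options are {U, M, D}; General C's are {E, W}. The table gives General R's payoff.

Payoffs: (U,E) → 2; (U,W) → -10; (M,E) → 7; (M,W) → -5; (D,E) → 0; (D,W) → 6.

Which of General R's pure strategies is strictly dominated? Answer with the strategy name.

U

M gives a strictly higher payoff than U against every column: 7 > 2, -5 > -10.
So U is strictly dominated and General R never plays it.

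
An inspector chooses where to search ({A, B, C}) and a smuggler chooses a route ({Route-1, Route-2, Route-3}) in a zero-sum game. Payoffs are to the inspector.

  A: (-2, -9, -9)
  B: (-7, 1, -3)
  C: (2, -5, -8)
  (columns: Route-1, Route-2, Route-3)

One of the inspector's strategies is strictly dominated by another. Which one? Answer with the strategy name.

A

C gives a strictly higher payoff than A against every column: 2 > -2, -5 > -9, -8 > -9.
So A is strictly dominated and the inspector never plays it.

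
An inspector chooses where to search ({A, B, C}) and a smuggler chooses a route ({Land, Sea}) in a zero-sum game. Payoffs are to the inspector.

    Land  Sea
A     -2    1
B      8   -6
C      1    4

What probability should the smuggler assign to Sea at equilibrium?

Row minima: A → -2, B → -6, C → 1; maximin = 1.
Column maxima: Land → 8, Sea → 4; minimax = 4.
1 ≠ 4, so there is no saddle point; optimal play is mixed.
A is strictly dominated by C, so the inspector never plays it.
On the remaining 2×2 (B, C vs Land, Sea):
Let the inspector play B with probability p. Expected payoff against Land: 8p + 1(1−p) = 7p + 1; against Sea: (-6)p + 4(1−p) = −10p + 4.
Setting these equal: 7p + 1 = −10p + 4 ⇒ 17p = 3 ⇒ p = 3/17, and the value is (7)·(3/17) + 1 = 38/17.
For the smuggler: with q = P(Land), equating B's and C's payoffs gives 14q − 6 = −3q + 4 ⇒ q = 10/17.

7/17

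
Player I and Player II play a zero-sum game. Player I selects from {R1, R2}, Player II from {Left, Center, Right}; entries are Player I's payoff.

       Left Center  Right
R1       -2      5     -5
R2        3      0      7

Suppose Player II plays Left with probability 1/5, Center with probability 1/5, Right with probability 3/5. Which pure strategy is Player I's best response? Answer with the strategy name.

Expected payoff of R1: (1/5)·(-2) + (1/5)·5 + (3/5)·(-5) = -12/5.
Expected payoff of R2: (1/5)·3 + (1/5)·0 + (3/5)·7 = 24/5.
The largest is 24/5, so Player I's best response is R2.

R2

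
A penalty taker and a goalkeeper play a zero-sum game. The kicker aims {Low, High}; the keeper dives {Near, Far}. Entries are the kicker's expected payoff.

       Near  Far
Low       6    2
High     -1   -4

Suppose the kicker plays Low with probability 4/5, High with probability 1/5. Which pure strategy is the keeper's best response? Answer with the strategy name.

Far

If the keeper plays Near, the kicker's expected payoff is (4/5)·6 + (1/5)·(-1) = 23/5.
If the keeper plays Far, the kicker's expected payoff is (4/5)·2 + (1/5)·(-4) = 4/5.
The keeper minimizes the kicker's payoff; the smallest is 4/5, so the best response is Far.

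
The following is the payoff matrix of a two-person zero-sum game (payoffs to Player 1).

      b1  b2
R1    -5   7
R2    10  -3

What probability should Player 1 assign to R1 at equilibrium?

Row minima: R1 → -5, R2 → -3; maximin = -3.
Column maxima: b1 → 10, b2 → 7; minimax = 7.
-3 ≠ 7, so there is no saddle point; optimal play is mixed.
Let Player 1 play R1 with probability p. Expected payoff against b1: (-5)p + 10(1−p) = −15p + 10; against b2: 7p + (-3)(1−p) = 10p − 3.
Setting these equal: −15p + 10 = 10p − 3 ⇒ −25p = -13 ⇒ p = 13/25, and the value is (-15)·(13/25) + 10 = 11/5.
For Player 2: with q = P(b1), equating R1's and R2's payoffs gives −12q + 7 = 13q − 3 ⇒ q = 2/5.

13/25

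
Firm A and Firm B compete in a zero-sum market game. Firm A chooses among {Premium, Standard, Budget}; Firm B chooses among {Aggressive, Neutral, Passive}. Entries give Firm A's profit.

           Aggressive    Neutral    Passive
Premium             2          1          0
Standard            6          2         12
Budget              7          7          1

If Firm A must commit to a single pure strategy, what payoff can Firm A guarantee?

2

Row minima: Premium → 0, Standard → 2, Budget → 1.
The best of these is 2.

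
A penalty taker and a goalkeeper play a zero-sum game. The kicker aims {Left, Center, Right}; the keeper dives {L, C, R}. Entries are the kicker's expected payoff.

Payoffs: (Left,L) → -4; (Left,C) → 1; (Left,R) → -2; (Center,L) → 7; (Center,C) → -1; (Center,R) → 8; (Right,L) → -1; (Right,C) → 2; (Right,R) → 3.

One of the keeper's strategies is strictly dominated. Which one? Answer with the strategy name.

L holds the kicker's payoff strictly below R in every row: -4 < -2, 7 < 8, -1 < 3.
So R is strictly dominated for the keeper.

R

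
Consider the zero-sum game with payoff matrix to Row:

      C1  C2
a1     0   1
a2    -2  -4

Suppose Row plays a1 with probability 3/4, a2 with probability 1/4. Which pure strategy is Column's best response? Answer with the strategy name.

C1

If Column plays C1, Row's expected payoff is (3/4)·0 + (1/4)·(-2) = -1/2.
If Column plays C2, Row's expected payoff is (3/4)·1 + (1/4)·(-4) = -1/4.
Column minimizes Row's payoff; the smallest is -1/2, so the best response is C1.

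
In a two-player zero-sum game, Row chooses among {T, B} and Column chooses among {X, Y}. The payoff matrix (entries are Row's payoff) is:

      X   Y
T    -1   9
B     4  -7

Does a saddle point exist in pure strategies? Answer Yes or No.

Row minima: T → -1, B → -7; maximin = -1.
Column maxima: X → 4, Y → 9; minimax = 4.
-1 ≠ 4, so no pure-strategy equilibrium exists.

No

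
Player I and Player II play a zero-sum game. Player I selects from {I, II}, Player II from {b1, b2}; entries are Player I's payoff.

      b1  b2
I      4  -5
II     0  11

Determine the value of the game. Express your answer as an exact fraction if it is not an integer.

Row minima: I → -5, II → 0; maximin = 0.
Column maxima: b1 → 4, b2 → 11; minimax = 4.
0 ≠ 4, so there is no saddle point; optimal play is mixed.
Let Player I play I with probability p. Expected payoff against b1: 4p + 0(1−p) = 4p; against b2: (-5)p + 11(1−p) = −16p + 11.
Setting these equal: 4p = −16p + 11 ⇒ 20p = 11 ⇒ p = 11/20, and the value is (4)·(11/20) = 11/5.
For Player II: with q = P(b1), equating I's and II's payoffs gives 9q − 5 = −11q + 11 ⇒ q = 4/5.

11/5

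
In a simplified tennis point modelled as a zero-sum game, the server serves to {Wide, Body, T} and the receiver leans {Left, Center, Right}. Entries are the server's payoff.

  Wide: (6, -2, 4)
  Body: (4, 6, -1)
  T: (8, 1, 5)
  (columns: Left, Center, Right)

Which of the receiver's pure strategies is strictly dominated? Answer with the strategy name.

Right holds the server's payoff strictly below Left in every row: 4 < 6, -1 < 4, 5 < 8.
So Left is strictly dominated for the receiver.

Left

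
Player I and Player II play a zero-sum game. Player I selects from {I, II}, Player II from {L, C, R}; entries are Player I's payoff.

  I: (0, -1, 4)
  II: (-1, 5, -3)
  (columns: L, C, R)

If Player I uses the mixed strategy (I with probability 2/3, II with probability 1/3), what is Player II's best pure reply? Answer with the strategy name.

If Player II plays L, Player I's expected payoff is (2/3)·0 + (1/3)·(-1) = -1/3.
If Player II plays C, Player I's expected payoff is (2/3)·(-1) + (1/3)·5 = 1.
If Player II plays R, Player I's expected payoff is (2/3)·4 + (1/3)·(-3) = 5/3.
Player II minimizes Player I's payoff; the smallest is -1/3, so the best response is L.

L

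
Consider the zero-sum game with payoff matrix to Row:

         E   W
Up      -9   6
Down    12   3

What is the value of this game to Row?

33/8

Row minima: Up → -9, Down → 3; maximin = 3.
Column maxima: E → 12, W → 6; minimax = 6.
3 ≠ 6, so there is no saddle point; optimal play is mixed.
Let Row play Up with probability p. Expected payoff against E: (-9)p + 12(1−p) = −21p + 12; against W: 6p + 3(1−p) = 3p + 3.
Setting these equal: −21p + 12 = 3p + 3 ⇒ −24p = -9 ⇒ p = 3/8, and the value is (-21)·(3/8) + 12 = 33/8.
For Column: with q = P(E), equating Up's and Down's payoffs gives −15q + 6 = 9q + 3 ⇒ q = 1/8.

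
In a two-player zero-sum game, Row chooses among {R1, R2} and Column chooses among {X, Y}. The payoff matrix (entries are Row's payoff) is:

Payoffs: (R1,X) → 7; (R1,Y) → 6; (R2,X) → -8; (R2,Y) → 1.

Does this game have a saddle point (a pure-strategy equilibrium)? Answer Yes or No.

Yes

Row minima: R1 → 6, R2 → -8; maximin = 6.
Column maxima: X → 7, Y → 6; minimax = 6.
maximin = minimax = 6, so a saddle point exists.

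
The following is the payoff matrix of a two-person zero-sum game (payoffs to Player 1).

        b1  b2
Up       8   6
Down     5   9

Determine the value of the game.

Row minima: Up → 6, Down → 5; maximin = 6.
Column maxima: b1 → 8, b2 → 9; minimax = 8.
6 ≠ 8, so there is no saddle point; optimal play is mixed.
Let Player 1 play Up with probability p. Expected payoff against b1: 8p + 5(1−p) = 3p + 5; against b2: 6p + 9(1−p) = −3p + 9.
Setting these equal: 3p + 5 = −3p + 9 ⇒ 6p = 4 ⇒ p = 2/3, and the value is (3)·(2/3) + 5 = 7.
For Player 2: with q = P(b1), equating Up's and Down's payoffs gives 2q + 6 = −4q + 9 ⇒ q = 1/2.

7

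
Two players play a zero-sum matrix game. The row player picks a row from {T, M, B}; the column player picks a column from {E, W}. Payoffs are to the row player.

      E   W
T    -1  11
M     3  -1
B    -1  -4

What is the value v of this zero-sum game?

2

Row minima: T → -1, M → -1, B → -4; maximin = -1.
Column maxima: E → 3, W → 11; minimax = 3.
-1 ≠ 3, so there is no saddle point; optimal play is mixed.
B is strictly dominated by M, so the row player never plays it.
On the remaining 2×2 (T, M vs E, W):
Let the row player play T with probability p. Expected payoff against E: (-1)p + 3(1−p) = −4p + 3; against W: 11p + (-1)(1−p) = 12p − 1.
Setting these equal: −4p + 3 = 12p − 1 ⇒ −16p = -4 ⇒ p = 1/4, and the value is (-4)·(1/4) + 3 = 2.
For the column player: with q = P(E), equating T's and M's payoffs gives −12q + 11 = 4q − 1 ⇒ q = 3/4.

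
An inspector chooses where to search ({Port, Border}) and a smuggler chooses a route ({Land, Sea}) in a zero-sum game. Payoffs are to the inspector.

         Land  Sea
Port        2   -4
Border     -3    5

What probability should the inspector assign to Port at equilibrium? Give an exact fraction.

Row minima: Port → -4, Border → -3; maximin = -3.
Column maxima: Land → 2, Sea → 5; minimax = 2.
-3 ≠ 2, so there is no saddle point; optimal play is mixed.
Let the inspector play Port with probability p. Expected payoff against Land: 2p + (-3)(1−p) = 5p − 3; against Sea: (-4)p + 5(1−p) = −9p + 5.
Setting these equal: 5p − 3 = −9p + 5 ⇒ 14p = 8 ⇒ p = 4/7, and the value is (5)·(4/7) − 3 = -1/7.
For the smuggler: with q = P(Land), equating Port's and Border's payoffs gives 6q − 4 = −8q + 5 ⇒ q = 9/14.

4/7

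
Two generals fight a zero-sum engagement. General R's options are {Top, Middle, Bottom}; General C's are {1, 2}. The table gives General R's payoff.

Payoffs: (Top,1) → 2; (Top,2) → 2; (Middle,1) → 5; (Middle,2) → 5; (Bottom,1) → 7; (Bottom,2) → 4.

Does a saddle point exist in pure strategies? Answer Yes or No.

Row minima: Top → 2, Middle → 5, Bottom → 4; maximin = 5.
Column maxima: 1 → 7, 2 → 5; minimax = 5.
maximin = minimax = 5, so a saddle point exists.

Yes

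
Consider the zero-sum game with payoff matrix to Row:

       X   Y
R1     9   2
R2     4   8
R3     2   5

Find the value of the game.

Row minima: R1 → 2, R2 → 4, R3 → 2; maximin = 4.
Column maxima: X → 9, Y → 8; minimax = 8.
4 ≠ 8, so there is no saddle point; optimal play is mixed.
R3 is strictly dominated by R2, so Row never plays it.
On the remaining 2×2 (R1, R2 vs X, Y):
Let Row play R1 with probability p. Expected payoff against X: 9p + 4(1−p) = 5p + 4; against Y: 2p + 8(1−p) = −6p + 8.
Setting these equal: 5p + 4 = −6p + 8 ⇒ 11p = 4 ⇒ p = 4/11, and the value is (5)·(4/11) + 4 = 64/11.
For Column: with q = P(X), equating R1's and R2's payoffs gives 7q + 2 = −4q + 8 ⇒ q = 6/11.

64/11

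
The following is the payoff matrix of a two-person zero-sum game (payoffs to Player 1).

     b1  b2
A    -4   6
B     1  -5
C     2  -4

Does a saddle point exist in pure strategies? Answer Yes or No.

Row minima: A → -4, B → -5, C → -4; maximin = -4.
Column maxima: b1 → 2, b2 → 6; minimax = 2.
-4 ≠ 2, so no pure-strategy equilibrium exists.

No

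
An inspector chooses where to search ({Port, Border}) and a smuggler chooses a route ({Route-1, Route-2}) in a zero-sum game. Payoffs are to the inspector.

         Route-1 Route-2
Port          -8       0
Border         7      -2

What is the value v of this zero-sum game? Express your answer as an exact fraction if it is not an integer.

Row minima: Port → -8, Border → -2; maximin = -2.
Column maxima: Route-1 → 7, Route-2 → 0; minimax = 0.
-2 ≠ 0, so there is no saddle point; optimal play is mixed.
Let the inspector play Port with probability p. Expected payoff against Route-1: (-8)p + 7(1−p) = −15p + 7; against Route-2: 0p + (-2)(1−p) = 2p − 2.
Setting these equal: −15p + 7 = 2p − 2 ⇒ −17p = -9 ⇒ p = 9/17, and the value is (-15)·(9/17) + 7 = -16/17.
For the smuggler: with q = P(Route-1), equating Port's and Border's payoffs gives −8q = 9q − 2 ⇒ q = 2/17.

-16/17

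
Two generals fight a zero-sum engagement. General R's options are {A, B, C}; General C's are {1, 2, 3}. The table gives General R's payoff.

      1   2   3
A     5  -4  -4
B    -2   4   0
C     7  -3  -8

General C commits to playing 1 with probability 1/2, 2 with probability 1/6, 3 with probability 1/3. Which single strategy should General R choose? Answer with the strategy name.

A

Expected payoff of A: (1/2)·5 + (1/6)·(-4) + (1/3)·(-4) = 1/2.
Expected payoff of B: (1/2)·(-2) + (1/6)·4 + (1/3)·0 = -1/3.
Expected payoff of C: (1/2)·7 + (1/6)·(-3) + (1/3)·(-8) = 1/3.
The largest is 1/2, so General R's best response is A.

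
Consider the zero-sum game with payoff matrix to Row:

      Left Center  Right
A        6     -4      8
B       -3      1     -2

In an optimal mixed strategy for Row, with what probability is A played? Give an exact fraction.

2/7

Row minima: A → -4, B → -3; maximin = -3.
Column maxima: Left → 6, Center → 1, Right → 8; minimax = 1.
-3 ≠ 1, so there is no saddle point; optimal play is mixed.
Right is strictly dominated by Left (it gives Row strictly more in every row), so Column never plays it.
On the remaining 2×2 (A, B vs Left, Center):
Let Row play A with probability p. Expected payoff against Left: 6p + (-3)(1−p) = 9p − 3; against Center: (-4)p + 1(1−p) = −5p + 1.
Setting these equal: 9p − 3 = −5p + 1 ⇒ 14p = 4 ⇒ p = 2/7, and the value is (9)·(2/7) − 3 = -3/7.
For Column: with q = P(Left), equating A's and B's payoffs gives 10q − 4 = −4q + 1 ⇒ q = 5/14.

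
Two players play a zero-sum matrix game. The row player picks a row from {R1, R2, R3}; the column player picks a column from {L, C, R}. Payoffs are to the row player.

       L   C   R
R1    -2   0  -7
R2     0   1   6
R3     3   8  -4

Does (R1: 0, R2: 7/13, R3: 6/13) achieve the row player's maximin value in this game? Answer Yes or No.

Yes

Against L this mix gives (7/13)·0 + (6/13)·3 = 18/13.
Against C this mix gives (7/13)·1 + (6/13)·8 = 55/13.
Against R this mix gives (7/13)·6 + (6/13)·(-4) = 18/13.
All of the column player's active replies (L, R) yield 18/13, and no column does worse for the row player. The mix makes the column player indifferent and guarantees 18/13, so it is optimal.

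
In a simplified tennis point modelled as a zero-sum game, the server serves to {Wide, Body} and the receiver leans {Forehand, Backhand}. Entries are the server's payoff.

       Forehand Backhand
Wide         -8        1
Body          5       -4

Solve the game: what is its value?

-3/2

Row minima: Wide → -8, Body → -4; maximin = -4.
Column maxima: Forehand → 5, Backhand → 1; minimax = 1.
-4 ≠ 1, so there is no saddle point; optimal play is mixed.
Let the server play Wide with probability p. Expected payoff against Forehand: (-8)p + 5(1−p) = −13p + 5; against Backhand: 1p + (-4)(1−p) = 5p − 4.
Setting these equal: −13p + 5 = 5p − 4 ⇒ −18p = -9 ⇒ p = 1/2, and the value is (-13)·(1/2) + 5 = -3/2.
For the receiver: with q = P(Forehand), equating Wide's and Body's payoffs gives −9q + 1 = 9q − 4 ⇒ q = 5/18.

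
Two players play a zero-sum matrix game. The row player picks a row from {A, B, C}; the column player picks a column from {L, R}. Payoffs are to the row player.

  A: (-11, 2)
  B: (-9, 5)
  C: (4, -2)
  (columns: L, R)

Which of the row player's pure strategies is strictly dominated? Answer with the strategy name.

B gives a strictly higher payoff than A against every column: -9 > -11, 5 > 2.
So A is strictly dominated and the row player never plays it.

A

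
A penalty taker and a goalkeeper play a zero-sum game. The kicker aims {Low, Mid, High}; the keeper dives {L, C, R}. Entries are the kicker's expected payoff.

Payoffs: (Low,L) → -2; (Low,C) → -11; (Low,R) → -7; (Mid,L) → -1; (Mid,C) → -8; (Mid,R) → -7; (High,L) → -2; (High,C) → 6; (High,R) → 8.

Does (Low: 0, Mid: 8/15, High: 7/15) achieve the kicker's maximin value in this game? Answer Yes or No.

Against L this mix gives (8/15)·(-1) + (7/15)·(-2) = -22/15.
Against C this mix gives (8/15)·(-8) + (7/15)·6 = -22/15.
Against R this mix gives (8/15)·(-7) + (7/15)·8 = 0.
All of the keeper's active replies (L, C) yield -22/15, and no column does worse for the kicker. The mix makes the keeper indifferent and guarantees -22/15, so it is optimal.

Yes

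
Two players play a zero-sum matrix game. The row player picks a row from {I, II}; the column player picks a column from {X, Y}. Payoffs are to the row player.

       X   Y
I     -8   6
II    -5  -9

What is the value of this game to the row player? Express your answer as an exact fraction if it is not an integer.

Row minima: I → -8, II → -9; maximin = -8.
Column maxima: X → -5, Y → 6; minimax = -5.
-8 ≠ -5, so there is no saddle point; optimal play is mixed.
Let the row player play I with probability p. Expected payoff against X: (-8)p + (-5)(1−p) = −3p − 5; against Y: 6p + (-9)(1−p) = 15p − 9.
Setting these equal: −3p − 5 = 15p − 9 ⇒ −18p = -4 ⇒ p = 2/9, and the value is (-3)·(2/9) − 5 = -17/3.
For the column player: with q = P(X), equating I's and II's payoffs gives −14q + 6 = 4q − 9 ⇒ q = 5/6.

-17/3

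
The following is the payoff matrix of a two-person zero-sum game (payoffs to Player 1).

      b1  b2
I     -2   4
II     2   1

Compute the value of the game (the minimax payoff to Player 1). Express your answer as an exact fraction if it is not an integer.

10/7

Row minima: I → -2, II → 1; maximin = 1.
Column maxima: b1 → 2, b2 → 4; minimax = 2.
1 ≠ 2, so there is no saddle point; optimal play is mixed.
Let Player 1 play I with probability p. Expected payoff against b1: (-2)p + 2(1−p) = −4p + 2; against b2: 4p + 1(1−p) = 3p + 1.
Setting these equal: −4p + 2 = 3p + 1 ⇒ −7p = -1 ⇒ p = 1/7, and the value is (-4)·(1/7) + 2 = 10/7.
For Player 2: with q = P(b1), equating I's and II's payoffs gives −6q + 4 = q + 1 ⇒ q = 3/7.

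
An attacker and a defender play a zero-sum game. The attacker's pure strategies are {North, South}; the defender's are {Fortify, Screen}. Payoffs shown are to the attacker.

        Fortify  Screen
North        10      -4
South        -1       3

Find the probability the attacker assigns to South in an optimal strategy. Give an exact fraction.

7/9

Row minima: North → -4, South → -1; maximin = -1.
Column maxima: Fortify → 10, Screen → 3; minimax = 3.
-1 ≠ 3, so there is no saddle point; optimal play is mixed.
Let the attacker play North with probability p. Expected payoff against Fortify: 10p + (-1)(1−p) = 11p − 1; against Screen: (-4)p + 3(1−p) = −7p + 3.
Setting these equal: 11p − 1 = −7p + 3 ⇒ 18p = 4 ⇒ p = 2/9, and the value is (11)·(2/9) − 1 = 13/9.
For the defender: with q = P(Fortify), equating North's and South's payoffs gives 14q − 4 = −4q + 3 ⇒ q = 7/18.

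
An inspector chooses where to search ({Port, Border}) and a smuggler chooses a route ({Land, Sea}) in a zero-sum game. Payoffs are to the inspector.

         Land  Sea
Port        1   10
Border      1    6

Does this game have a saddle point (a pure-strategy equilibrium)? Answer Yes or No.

Row minima: Port → 1, Border → 1; maximin = 1.
Column maxima: Land → 1, Sea → 10; minimax = 1.
maximin = minimax = 1, so a saddle point exists.

Yes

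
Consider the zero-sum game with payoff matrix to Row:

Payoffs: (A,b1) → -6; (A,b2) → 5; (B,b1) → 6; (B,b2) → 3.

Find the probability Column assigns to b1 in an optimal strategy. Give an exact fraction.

1/7

Row minima: A → -6, B → 3; maximin = 3.
Column maxima: b1 → 6, b2 → 5; minimax = 5.
3 ≠ 5, so there is no saddle point; optimal play is mixed.
Let Row play A with probability p. Expected payoff against b1: (-6)p + 6(1−p) = −12p + 6; against b2: 5p + 3(1−p) = 2p + 3.
Setting these equal: −12p + 6 = 2p + 3 ⇒ −14p = -3 ⇒ p = 3/14, and the value is (-12)·(3/14) + 6 = 24/7.
For Column: with q = P(b1), equating A's and B's payoffs gives −11q + 5 = 3q + 3 ⇒ q = 1/7.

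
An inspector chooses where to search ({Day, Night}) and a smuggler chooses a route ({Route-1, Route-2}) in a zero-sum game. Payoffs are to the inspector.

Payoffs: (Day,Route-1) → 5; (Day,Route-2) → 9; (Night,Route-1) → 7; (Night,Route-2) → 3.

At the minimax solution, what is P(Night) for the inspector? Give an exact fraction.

1/2

Row minima: Day → 5, Night → 3; maximin = 5.
Column maxima: Route-1 → 7, Route-2 → 9; minimax = 7.
5 ≠ 7, so there is no saddle point; optimal play is mixed.
Let the inspector play Day with probability p. Expected payoff against Route-1: 5p + 7(1−p) = −2p + 7; against Route-2: 9p + 3(1−p) = 6p + 3.
Setting these equal: −2p + 7 = 6p + 3 ⇒ −8p = -4 ⇒ p = 1/2, and the value is (-2)·(1/2) + 7 = 6.
For the smuggler: with q = P(Route-1), equating Day's and Night's payoffs gives −4q + 9 = 4q + 3 ⇒ q = 3/4.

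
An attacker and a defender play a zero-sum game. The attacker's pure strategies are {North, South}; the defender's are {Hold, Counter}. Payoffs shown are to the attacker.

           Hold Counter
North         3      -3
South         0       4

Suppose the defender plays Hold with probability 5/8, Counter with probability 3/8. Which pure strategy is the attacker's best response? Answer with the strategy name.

Expected payoff of North: (5/8)·3 + (3/8)·(-3) = 3/4.
Expected payoff of South: (5/8)·0 + (3/8)·4 = 3/2.
The largest is 3/2, so the attacker's best response is South.

South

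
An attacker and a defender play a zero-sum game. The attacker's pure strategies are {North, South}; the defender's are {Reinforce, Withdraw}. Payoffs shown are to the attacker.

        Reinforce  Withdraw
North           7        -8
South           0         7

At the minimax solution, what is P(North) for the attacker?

7/22

Row minima: North → -8, South → 0; maximin = 0.
Column maxima: Reinforce → 7, Withdraw → 7; minimax = 7.
0 ≠ 7, so there is no saddle point; optimal play is mixed.
Let the attacker play North with probability p. Expected payoff against Reinforce: 7p + 0(1−p) = 7p; against Withdraw: (-8)p + 7(1−p) = −15p + 7.
Setting these equal: 7p = −15p + 7 ⇒ 22p = 7 ⇒ p = 7/22, and the value is (7)·(7/22) = 49/22.
For the defender: with q = P(Reinforce), equating North's and South's payoffs gives 15q − 8 = −7q + 7 ⇒ q = 15/22.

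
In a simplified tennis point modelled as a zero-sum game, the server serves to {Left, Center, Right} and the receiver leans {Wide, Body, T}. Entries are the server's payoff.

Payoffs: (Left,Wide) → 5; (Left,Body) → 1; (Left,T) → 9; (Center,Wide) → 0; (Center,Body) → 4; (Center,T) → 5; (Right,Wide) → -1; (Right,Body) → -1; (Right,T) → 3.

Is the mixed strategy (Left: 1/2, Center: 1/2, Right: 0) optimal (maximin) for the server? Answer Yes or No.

Against Wide this mix gives (1/2)·5 + (1/2)·0 = 5/2.
Against Body this mix gives (1/2)·1 + (1/2)·4 = 5/2.
Against T this mix gives (1/2)·9 + (1/2)·5 = 7.
All of the receiver's active replies (Wide, Body) yield 5/2, and no column does worse for the server. The mix makes the receiver indifferent and guarantees 5/2, so it is optimal.

Yes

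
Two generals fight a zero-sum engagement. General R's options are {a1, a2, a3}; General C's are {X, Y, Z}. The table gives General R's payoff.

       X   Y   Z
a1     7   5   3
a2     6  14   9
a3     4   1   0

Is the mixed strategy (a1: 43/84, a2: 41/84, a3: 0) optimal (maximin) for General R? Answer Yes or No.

Against X this mix gives (43/84)·7 + (41/84)·6 = 547/84.
Against Y this mix gives (43/84)·5 + (41/84)·14 = 263/28.
Against Z this mix gives (43/84)·3 + (41/84)·9 = 83/14.
General C will play Z, holding General R to 83/14. Shifting weight toward the row that does better against Z would raise this floor (the equalizing mix achieves 45/7 against both Z and X), so the proposed strategy is not optimal.

No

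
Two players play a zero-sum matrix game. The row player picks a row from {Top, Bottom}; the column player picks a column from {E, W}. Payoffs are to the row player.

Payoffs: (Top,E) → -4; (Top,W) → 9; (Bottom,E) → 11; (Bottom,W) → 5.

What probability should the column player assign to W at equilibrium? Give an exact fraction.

Row minima: Top → -4, Bottom → 5; maximin = 5.
Column maxima: E → 11, W → 9; minimax = 9.
5 ≠ 9, so there is no saddle point; optimal play is mixed.
Let the row player play Top with probability p. Expected payoff against E: (-4)p + 11(1−p) = −15p + 11; against W: 9p + 5(1−p) = 4p + 5.
Setting these equal: −15p + 11 = 4p + 5 ⇒ −19p = -6 ⇒ p = 6/19, and the value is (-15)·(6/19) + 11 = 119/19.
For the column player: with q = P(E), equating Top's and Bottom's payoffs gives −13q + 9 = 6q + 5 ⇒ q = 4/19.

15/19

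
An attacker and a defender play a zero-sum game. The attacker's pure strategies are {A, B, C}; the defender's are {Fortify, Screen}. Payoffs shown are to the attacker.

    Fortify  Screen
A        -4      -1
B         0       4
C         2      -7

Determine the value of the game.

8/13

Row minima: A → -4, B → 0, C → -7; maximin = 0.
Column maxima: Fortify → 2, Screen → 4; minimax = 2.
0 ≠ 2, so there is no saddle point; optimal play is mixed.
A is strictly dominated by B, so the attacker never plays it.
On the remaining 2×2 (B, C vs Fortify, Screen):
Let the attacker play B with probability p. Expected payoff against Fortify: 0p + 2(1−p) = −2p + 2; against Screen: 4p + (-7)(1−p) = 11p − 7.
Setting these equal: −2p + 2 = 11p − 7 ⇒ −13p = -9 ⇒ p = 9/13, and the value is (-2)·(9/13) + 2 = 8/13.
For the defender: with q = P(Fortify), equating B's and C's payoffs gives −4q + 4 = 9q − 7 ⇒ q = 11/13.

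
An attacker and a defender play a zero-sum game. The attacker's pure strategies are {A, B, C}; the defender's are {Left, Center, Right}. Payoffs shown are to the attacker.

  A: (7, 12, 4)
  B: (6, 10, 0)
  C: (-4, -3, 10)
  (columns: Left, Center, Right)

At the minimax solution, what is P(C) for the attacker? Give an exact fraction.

3/17

Row minima: A → 4, B → 0, C → -4; maximin = 4.
Column maxima: Left → 7, Center → 12, Right → 10; minimax = 7.
4 ≠ 7, so there is no saddle point; optimal play is mixed.
B is strictly dominated by A, so the attacker never plays it.
Center is strictly dominated by Left (it gives the attacker strictly more in every row), so the defender never plays it.
On the remaining 2×2 (A, C vs Left, Right):
Let the attacker play A with probability p. Expected payoff against Left: 7p + (-4)(1−p) = 11p − 4; against Right: 4p + 10(1−p) = −6p + 10.
Setting these equal: 11p − 4 = −6p + 10 ⇒ 17p = 14 ⇒ p = 14/17, and the value is (11)·(14/17) − 4 = 86/17.
For the defender: with q = P(Left), equating A's and C's payoffs gives 3q + 4 = −14q + 10 ⇒ q = 6/17.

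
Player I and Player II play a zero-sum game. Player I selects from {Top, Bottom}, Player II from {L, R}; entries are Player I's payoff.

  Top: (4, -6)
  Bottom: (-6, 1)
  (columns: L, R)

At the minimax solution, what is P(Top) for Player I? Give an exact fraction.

Row minima: Top → -6, Bottom → -6; maximin = -6.
Column maxima: L → 4, R → 1; minimax = 1.
-6 ≠ 1, so there is no saddle point; optimal play is mixed.
Let Player I play Top with probability p. Expected payoff against L: 4p + (-6)(1−p) = 10p − 6; against R: (-6)p + 1(1−p) = −7p + 1.
Setting these equal: 10p − 6 = −7p + 1 ⇒ 17p = 7 ⇒ p = 7/17, and the value is (10)·(7/17) − 6 = -32/17.
For Player II: with q = P(L), equating Top's and Bottom's payoffs gives 10q − 6 = −7q + 1 ⇒ q = 7/17.

7/17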